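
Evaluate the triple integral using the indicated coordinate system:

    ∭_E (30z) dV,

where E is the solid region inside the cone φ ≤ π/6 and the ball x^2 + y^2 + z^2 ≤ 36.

In spherical coordinates, x = ρ sin(φ) cos(θ), y = ρ sin(φ) sin(θ), z = ρ cos(φ), and dV = ρ^2 sin(φ) dρ dφ dθ.

The integrand becomes 30ρ cos(φ), so

    ∭_E (30z) dV = ∫_{0}^{2π} ∫_{0}^{π/6} ∫_{0}^{6} (30ρ cos(φ)) · ρ^2 sin(φ) dρ dφ dθ.

Inner (ρ): 4860sin(2φ).
Middle (φ): 1215.
Outer (θ): 2430π.

Therefore the triple integral equals 2430π.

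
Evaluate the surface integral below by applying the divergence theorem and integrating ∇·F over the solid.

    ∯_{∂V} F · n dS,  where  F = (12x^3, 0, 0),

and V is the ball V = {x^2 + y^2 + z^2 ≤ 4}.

By the divergence theorem,

    ∯_{∂V} F · n dS = ∭_V (∇ · F) dV.

Compute the divergence:
    ∇ · F = ∂F_x/∂x + ∂F_y/∂y + ∂F_z/∂z = 36x^2 + 0 + 0 = 36x^2.

In spherical coordinates, x = ρ sin(φ) cos(θ), y = ρ sin(φ) sin(θ), z = ρ cos(φ), dV = ρ^2 sin(φ) dρ dφ dθ, with 0 ≤ ρ ≤ 2, 0 ≤ φ ≤ π, 0 ≤ θ ≤ 2π.

The integrand, after substitution and multiplying by the volume element, becomes (36ρ^2sin(φ)^2cos(θ)^2) · ρ^2 sin(φ), so

    ∭_V (∇·F) dV = ∫_0^{2π} ∫_0^{π} ∫_0^{2} (36ρ^2sin(φ)^2cos(θ)^2) · ρ^2 sin(φ) dρ dφ dθ.

Inner (ρ from 0 to 2): 1152sin(φ)^3cos(θ)^2/5.
Middle (φ from 0 to π): 1536cos(θ)^2/5.
Outer (θ from 0 to 2π): 1536π/5.

Therefore ∯_{∂V} F · n dS = 1536π/5.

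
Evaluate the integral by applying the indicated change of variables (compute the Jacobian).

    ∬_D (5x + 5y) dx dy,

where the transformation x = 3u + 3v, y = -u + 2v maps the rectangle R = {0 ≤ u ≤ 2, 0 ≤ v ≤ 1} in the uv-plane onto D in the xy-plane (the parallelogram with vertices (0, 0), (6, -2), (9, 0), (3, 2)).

Compute the Jacobian determinant of (x, y) with respect to (u, v):

    ∂(x,y)/∂(u,v) = | 3  3 | = (3)(2) - (3)(-1) = 9.
                   | -1  2 |

Its absolute value is |J| = 9 (the area scaling factor).

Substituting x = 3u + 3v, y = -u + 2v into the integrand,

    5x + 5y → 10u + 25v,

so the integral becomes

    ∬_R (10u + 25v) · |J| du dv = ∫_0^2 ∫_0^1 (90u + 225v) dv du.

Inner (v): 90u + 225/2.
Outer (u): 405.

Therefore ∬_D (5x + 5y) dx dy = 405.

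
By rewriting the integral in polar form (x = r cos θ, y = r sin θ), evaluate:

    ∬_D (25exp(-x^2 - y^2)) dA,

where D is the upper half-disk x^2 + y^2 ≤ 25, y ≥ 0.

The region D is 0 ≤ r ≤ 5, 0 ≤ θ ≤ π in polar coordinates, where x = r cos(θ), y = r sin(θ), and dA = r dr dθ.

Under the substitution, the integrand becomes 25exp(-r^2), so

    ∬_D (25exp(-x^2 - y^2)) dA = ∫_{0}^{π} ∫_{0}^{5} (25exp(-r^2)) · r dr dθ.

Inner integral (in r): ∫_{0}^{5} (25exp(-r^2)) · r dr = 25/2 - 25exp(-25)/2.

Outer integral (in θ): ∫_{0}^{π} (25/2 - 25exp(-25)/2) dθ = -25π (1 - exp(25))exp(-25)/2.

Therefore ∬_D (25exp(-x^2 - y^2)) dA = -25π (1 - exp(25))exp(-25)/2.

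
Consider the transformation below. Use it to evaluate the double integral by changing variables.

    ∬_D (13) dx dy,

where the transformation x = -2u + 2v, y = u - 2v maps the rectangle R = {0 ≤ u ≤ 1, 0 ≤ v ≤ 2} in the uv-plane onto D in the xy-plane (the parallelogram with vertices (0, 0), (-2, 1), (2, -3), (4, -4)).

Compute the Jacobian determinant of (x, y) with respect to (u, v):

    ∂(x,y)/∂(u,v) = | -2  2 | = (-2)(-2) - (2)(1) = 2.
                   | 1  -2 |

Its absolute value is |J| = 2 (the area scaling factor).

Substituting x = -2u + 2v, y = u - 2v into the integrand,

    13 → 13,

so the integral becomes

    ∬_R (13) · |J| du dv = ∫_0^1 ∫_0^2 (26) dv du.

Inner (v): 52.
Outer (u): 52.

Therefore ∬_D (13) dx dy = 52.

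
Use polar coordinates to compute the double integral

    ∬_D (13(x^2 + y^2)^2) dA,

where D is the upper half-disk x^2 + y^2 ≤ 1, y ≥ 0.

The region D is 0 ≤ r ≤ 1, 0 ≤ θ ≤ π in polar coordinates, where x = r cos(θ), y = r sin(θ), and dA = r dr dθ.

Under the substitution, the integrand becomes 13r^4, so

    ∬_D (13(x^2 + y^2)^2) dA = ∫_{0}^{π} ∫_{0}^{1} (13r^4) · r dr dθ.

Inner integral (in r): ∫_{0}^{1} (13r^4) · r dr = 13/6.

Outer integral (in θ): ∫_{0}^{π} (13/6) dθ = 13π/6.

Therefore ∬_D (13(x^2 + y^2)^2) dA = 13π/6.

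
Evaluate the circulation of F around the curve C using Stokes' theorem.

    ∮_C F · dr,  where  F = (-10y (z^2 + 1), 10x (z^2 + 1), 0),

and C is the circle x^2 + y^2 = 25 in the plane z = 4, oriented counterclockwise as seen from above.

Let S be the flat disk x^2 + y^2 ≤ 25 in the plane z = 4, with upward unit normal n̂ = ẑ. By Stokes' theorem,

    ∮_C F · dr = ∬_S (∇ × F) · n̂ dS = ∬_D (curl F)_z dA,

where D is the disk x^2 + y^2 ≤ 25.

Compute the curl of F = (-10y (z^2 + 1), 10x (z^2 + 1), 0):
    (∇ × F)_x = ∂F_z/∂y - ∂F_y/∂z = -20x z,
    (∇ × F)_y = ∂F_x/∂z - ∂F_z/∂x = -20y z,
    (∇ × F)_z = ∂F_y/∂x - ∂F_x/∂y = 20z^2 + 20.

On z = 4, (curl F)_z = 340.

Convert to polar (x = r cos θ, y = r sin θ, dA = r dr dθ); the integrand becomes 340, so

    ∬_D (curl F)_z dA = ∫_0^{2π} ∫_0^{5} (340) · r dr dθ.

Inner (r from 0 to 5): 4250.
Outer (θ from 0 to 2π): 8500π.

Therefore ∮_C F · dr = 8500π.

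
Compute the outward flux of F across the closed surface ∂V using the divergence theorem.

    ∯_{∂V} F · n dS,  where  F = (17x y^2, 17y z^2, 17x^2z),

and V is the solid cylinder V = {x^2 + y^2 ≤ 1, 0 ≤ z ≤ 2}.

By the divergence theorem,

    ∯_{∂V} F · n dS = ∭_V (∇ · F) dV.

Compute the divergence:
    ∇ · F = ∂F_x/∂x + ∂F_y/∂y + ∂F_z/∂z = 17y^2 + 17z^2 + 17x^2 = 17x^2 + 17y^2 + 17z^2.

In cylindrical coordinates, x = r cos(θ), y = r sin(θ), z = z, dV = r dr dθ dz, with 0 ≤ r ≤ 1, 0 ≤ θ ≤ 2π, 0 ≤ z ≤ 2.

The integrand, after substitution and multiplying by the volume element, becomes (17r^2 + 17z^2) · r, so

    ∭_V (∇·F) dV = ∫_0^{2π} ∫_0^{1} ∫_0^{2} (17r^2 + 17z^2) · r dz dr dθ.

Inner (z from 0 to 2): 34r (r^2 + 4/3).
Middle (r from 0 to 1): 187/6.
Outer (θ from 0 to 2π): 187π/3.

Therefore ∯_{∂V} F · n dS = 187π/3.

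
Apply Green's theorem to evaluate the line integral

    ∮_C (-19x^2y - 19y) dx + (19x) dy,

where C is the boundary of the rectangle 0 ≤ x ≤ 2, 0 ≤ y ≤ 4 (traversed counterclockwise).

Green's theorem converts the closed line integral into a double integral over the enclosed region D:

    ∮_C P dx + Q dy = ∬_D (∂Q/∂x - ∂P/∂y) dA.

Here P = -19x^2y - 19y, Q = 19x, so

    ∂Q/∂x = 19,    ∂P/∂y = -19x^2 - 19,
    ∂Q/∂x - ∂P/∂y = 19x^2 + 38.

D is the region 0 ≤ x ≤ 2, 0 ≤ y ≤ 4. Evaluating the double integral:

    ∬_D (19x^2 + 38) dA = ∫_0^{2} ∫_0^{4} (19x^2 + 38) dy dx.

Inner (y from 0 to 4): 76x^2 + 152.
Outer (x from 0 to 2): 1520/3.

Therefore ∮_C P dx + Q dy = 1520/3.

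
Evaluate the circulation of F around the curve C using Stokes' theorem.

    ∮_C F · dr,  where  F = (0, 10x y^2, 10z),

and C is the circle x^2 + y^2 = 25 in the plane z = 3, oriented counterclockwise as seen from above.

Let S be the flat disk x^2 + y^2 ≤ 25 in the plane z = 3, with upward unit normal n̂ = ẑ. By Stokes' theorem,

    ∮_C F · dr = ∬_S (∇ × F) · n̂ dS = ∬_D (curl F)_z dA,

where D is the disk x^2 + y^2 ≤ 25.

Compute the curl of F = (0, 10x y^2, 10z):
    (∇ × F)_x = ∂F_z/∂y - ∂F_y/∂z = 0,
    (∇ × F)_y = ∂F_x/∂z - ∂F_z/∂x = 0,
    (∇ × F)_z = ∂F_y/∂x - ∂F_x/∂y = 10y^2.

On z = 3, (curl F)_z = 10y^2.

Convert to polar (x = r cos θ, y = r sin θ, dA = r dr dθ); the integrand becomes 10r^2sin(θ)^2, so

    ∬_D (curl F)_z dA = ∫_0^{2π} ∫_0^{5} (10r^2sin(θ)^2) · r dr dθ.

Inner (r from 0 to 5): 3125sin(θ)^2/2.
Outer (θ from 0 to 2π): 3125π/2.

Therefore ∮_C F · dr = 3125π/2.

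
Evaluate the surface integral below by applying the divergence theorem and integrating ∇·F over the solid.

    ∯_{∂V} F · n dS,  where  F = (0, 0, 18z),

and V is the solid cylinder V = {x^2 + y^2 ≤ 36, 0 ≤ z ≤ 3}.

By the divergence theorem,

    ∯_{∂V} F · n dS = ∭_V (∇ · F) dV.

Compute the divergence:
    ∇ · F = ∂F_x/∂x + ∂F_y/∂y + ∂F_z/∂z = 0 + 0 + 18 = 18.

In cylindrical coordinates, x = r cos(θ), y = r sin(θ), z = z, dV = r dr dθ dz, with 0 ≤ r ≤ 6, 0 ≤ θ ≤ 2π, 0 ≤ z ≤ 3.

The integrand, after substitution and multiplying by the volume element, becomes (18) · r, so

    ∭_V (∇·F) dV = ∫_0^{2π} ∫_0^{6} ∫_0^{3} (18) · r dz dr dθ.

Inner (z from 0 to 3): 54r.
Middle (r from 0 to 6): 972.
Outer (θ from 0 to 2π): 1944π.

Therefore ∯_{∂V} F · n dS = 1944π.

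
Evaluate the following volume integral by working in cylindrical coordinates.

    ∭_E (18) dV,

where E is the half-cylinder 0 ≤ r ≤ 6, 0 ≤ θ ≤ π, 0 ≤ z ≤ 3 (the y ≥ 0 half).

In cylindrical coordinates, x = r cos(θ), y = r sin(θ), z = z, and dV = r dr dθ dz.

The integrand becomes 18, so

    ∭_E (18) dV = ∫_{0}^{π} ∫_{0}^{6} ∫_{0}^{3} (18) · r dz dr dθ.

Inner (z): 54r.
Middle (r from 0 to 6): 972.
Outer (θ): 972π.

Therefore the triple integral equals 972π.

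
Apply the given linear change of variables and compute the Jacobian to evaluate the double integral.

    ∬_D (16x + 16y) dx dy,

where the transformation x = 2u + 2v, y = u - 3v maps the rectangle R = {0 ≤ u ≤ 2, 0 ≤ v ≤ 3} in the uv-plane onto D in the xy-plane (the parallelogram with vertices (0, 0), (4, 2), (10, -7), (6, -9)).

Compute the Jacobian determinant of (x, y) with respect to (u, v):

    ∂(x,y)/∂(u,v) = | 2  2 | = (2)(-3) - (2)(1) = -8.
                   | 1  -3 |

Its absolute value is |J| = 8 (the area scaling factor).

Substituting x = 2u + 2v, y = u - 3v into the integrand,

    16x + 16y → 48u - 16v,

so the integral becomes

    ∬_R (48u - 16v) · |J| du dv = ∫_0^2 ∫_0^3 (384u - 128v) dv du.

Inner (v): 1152u - 576.
Outer (u): 1152.

Therefore ∬_D (16x + 16y) dx dy = 1152.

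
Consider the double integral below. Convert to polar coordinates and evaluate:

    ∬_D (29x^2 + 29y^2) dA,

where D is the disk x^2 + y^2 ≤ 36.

The region D is 0 ≤ r ≤ 6, 0 ≤ θ ≤ 2π in polar coordinates, where x = r cos(θ), y = r sin(θ), and dA = r dr dθ.

Under the substitution, the integrand becomes 29r^2, so

    ∬_D (29x^2 + 29y^2) dA = ∫_{0}^{2π} ∫_{0}^{6} (29r^2) · r dr dθ.

Inner integral (in r): ∫_{0}^{6} (29r^2) · r dr = 9396.

Outer integral (in θ): ∫_{0}^{2π} (9396) dθ = 18792π.

Therefore ∬_D (29x^2 + 29y^2) dA = 18792π.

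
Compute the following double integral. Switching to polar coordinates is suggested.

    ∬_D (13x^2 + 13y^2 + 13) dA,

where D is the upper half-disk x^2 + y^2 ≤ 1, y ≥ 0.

The region D is 0 ≤ r ≤ 1, 0 ≤ θ ≤ π in polar coordinates, where x = r cos(θ), y = r sin(θ), and dA = r dr dθ.

Under the substitution, the integrand becomes 13r^2 + 13, so

    ∬_D (13x^2 + 13y^2 + 13) dA = ∫_{0}^{π} ∫_{0}^{1} (13r^2 + 13) · r dr dθ.

Inner integral (in r): ∫_{0}^{1} (13r^2 + 13) · r dr = 39/4.

Outer integral (in θ): ∫_{0}^{π} (39/4) dθ = 39π/4.

Therefore ∬_D (13x^2 + 13y^2 + 13) dA = 39π/4.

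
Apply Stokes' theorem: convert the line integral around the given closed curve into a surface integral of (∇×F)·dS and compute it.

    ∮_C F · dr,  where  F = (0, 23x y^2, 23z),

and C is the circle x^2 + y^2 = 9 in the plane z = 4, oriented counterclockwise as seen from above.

Let S be the flat disk x^2 + y^2 ≤ 9 in the plane z = 4, with upward unit normal n̂ = ẑ. By Stokes' theorem,

    ∮_C F · dr = ∬_S (∇ × F) · n̂ dS = ∬_D (curl F)_z dA,

where D is the disk x^2 + y^2 ≤ 9.

Compute the curl of F = (0, 23x y^2, 23z):
    (∇ × F)_x = ∂F_z/∂y - ∂F_y/∂z = 0,
    (∇ × F)_y = ∂F_x/∂z - ∂F_z/∂x = 0,
    (∇ × F)_z = ∂F_y/∂x - ∂F_x/∂y = 23y^2.

On z = 4, (curl F)_z = 23y^2.

Convert to polar (x = r cos θ, y = r sin θ, dA = r dr dθ); the integrand becomes 23r^2sin(θ)^2, so

    ∬_D (curl F)_z dA = ∫_0^{2π} ∫_0^{3} (23r^2sin(θ)^2) · r dr dθ.

Inner (r from 0 to 3): 1863sin(θ)^2/4.
Outer (θ from 0 to 2π): 1863π/4.

Therefore ∮_C F · dr = 1863π/4.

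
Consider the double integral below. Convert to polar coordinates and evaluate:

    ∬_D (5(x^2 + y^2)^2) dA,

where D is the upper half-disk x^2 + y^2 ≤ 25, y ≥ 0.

The region D is 0 ≤ r ≤ 5, 0 ≤ θ ≤ π in polar coordinates, where x = r cos(θ), y = r sin(θ), and dA = r dr dθ.

Under the substitution, the integrand becomes 5r^4, so

    ∬_D (5(x^2 + y^2)^2) dA = ∫_{0}^{π} ∫_{0}^{5} (5r^4) · r dr dθ.

Inner integral (in r): ∫_{0}^{5} (5r^4) · r dr = 78125/6.

Outer integral (in θ): ∫_{0}^{π} (78125/6) dθ = 78125π/6.

Therefore ∬_D (5(x^2 + y^2)^2) dA = 78125π/6.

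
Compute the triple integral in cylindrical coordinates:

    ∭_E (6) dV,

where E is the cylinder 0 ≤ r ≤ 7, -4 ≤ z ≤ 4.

In cylindrical coordinates, x = r cos(θ), y = r sin(θ), z = z, and dV = r dr dθ dz.

The integrand becomes 6, so

    ∭_E (6) dV = ∫_{0}^{2π} ∫_{0}^{7} ∫_{-4}^{4} (6) · r dz dr dθ.

Inner (z): 48r.
Middle (r from 0 to 7): 1176.
Outer (θ): 2352π.

Therefore the triple integral equals 2352π.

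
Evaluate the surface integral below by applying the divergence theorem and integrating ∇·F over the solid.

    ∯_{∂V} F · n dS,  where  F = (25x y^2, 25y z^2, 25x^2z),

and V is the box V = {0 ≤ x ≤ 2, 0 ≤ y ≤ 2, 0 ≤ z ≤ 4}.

By the divergence theorem,

    ∯_{∂V} F · n dS = ∭_V (∇ · F) dV.

Compute the divergence:
    ∇ · F = ∂F_x/∂x + ∂F_y/∂y + ∂F_z/∂z = 25y^2 + 25z^2 + 25x^2 = 25x^2 + 25y^2 + 25z^2.

V is a rectangular box, so dV = dx dy dz with 0 ≤ x ≤ 2, 0 ≤ y ≤ 2, 0 ≤ z ≤ 4.

Integrate (25x^2 + 25y^2 + 25z^2) over V as an iterated integral:

    ∭_V (∇·F) dV = ∫_0^{2} ∫_0^{2} ∫_0^{4} (25x^2 + 25y^2 + 25z^2) dz dy dx.

Inner (z from 0 to 4): 100x^2 + 100y^2 + 1600/3.
Middle (y from 0 to 2): 200x^2 + 4000/3.
Outer (x from 0 to 2): 3200.

Therefore ∯_{∂V} F · n dS = 3200.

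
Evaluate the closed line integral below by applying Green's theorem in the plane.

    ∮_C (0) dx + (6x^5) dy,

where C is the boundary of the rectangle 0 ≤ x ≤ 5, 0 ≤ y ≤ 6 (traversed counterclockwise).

Green's theorem converts the closed line integral into a double integral over the enclosed region D:

    ∮_C P dx + Q dy = ∬_D (∂Q/∂x - ∂P/∂y) dA.

Here P = 0, Q = 6x^5, so

    ∂Q/∂x = 30x^4,    ∂P/∂y = 0,
    ∂Q/∂x - ∂P/∂y = 30x^4.

D is the region 0 ≤ x ≤ 5, 0 ≤ y ≤ 6. Evaluating the double integral:

    ∬_D (30x^4) dA = ∫_0^{5} ∫_0^{6} (30x^4) dy dx.

Inner (y from 0 to 6): 180x^4.
Outer (x from 0 to 5): 112500.

Therefore ∮_C P dx + Q dy = 112500.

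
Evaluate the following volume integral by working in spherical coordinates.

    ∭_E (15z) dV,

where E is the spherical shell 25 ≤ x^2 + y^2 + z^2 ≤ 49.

In spherical coordinates, x = ρ sin(φ) cos(θ), y = ρ sin(φ) sin(θ), z = ρ cos(φ), and dV = ρ^2 sin(φ) dρ dφ dθ.

The integrand becomes 15ρ cos(φ), so

    ∭_E (15z) dV = ∫_{0}^{2π} ∫_{0}^{π} ∫_{5}^{7} (15ρ cos(φ)) · ρ^2 sin(φ) dρ dφ dθ.

Inner (ρ): 3330sin(2φ).
Middle (φ): 0.
Outer (θ): 0.

Therefore the triple integral equals 0.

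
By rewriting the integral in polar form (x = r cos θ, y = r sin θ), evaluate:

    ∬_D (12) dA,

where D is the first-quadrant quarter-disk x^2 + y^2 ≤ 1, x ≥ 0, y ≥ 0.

The region D is 0 ≤ r ≤ 1, 0 ≤ θ ≤ π/2 in polar coordinates, where x = r cos(θ), y = r sin(θ), and dA = r dr dθ.

Under the substitution, the integrand becomes 12, so

    ∬_D (12) dA = ∫_{0}^{π/2} ∫_{0}^{1} (12) · r dr dθ.

Inner integral (in r): ∫_{0}^{1} (12) · r dr = 6.

Outer integral (in θ): ∫_{0}^{π/2} (6) dθ = 3π.

Therefore ∬_D (12) dA = 3π.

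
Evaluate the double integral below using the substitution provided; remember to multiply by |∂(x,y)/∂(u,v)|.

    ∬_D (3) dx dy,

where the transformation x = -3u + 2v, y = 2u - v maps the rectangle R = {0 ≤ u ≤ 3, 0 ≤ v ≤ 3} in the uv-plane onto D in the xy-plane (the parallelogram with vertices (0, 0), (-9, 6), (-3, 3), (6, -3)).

Compute the Jacobian determinant of (x, y) with respect to (u, v):

    ∂(x,y)/∂(u,v) = | -3  2 | = (-3)(-1) - (2)(2) = -1.
                   | 2  -1 |

Its absolute value is |J| = 1 (the area scaling factor).

Substituting x = -3u + 2v, y = 2u - v into the integrand,

    3 → 3,

so the integral becomes

    ∬_R (3) · |J| du dv = ∫_0^3 ∫_0^3 (3) dv du.

Inner (v): 9.
Outer (u): 27.

Therefore ∬_D (3) dx dy = 27.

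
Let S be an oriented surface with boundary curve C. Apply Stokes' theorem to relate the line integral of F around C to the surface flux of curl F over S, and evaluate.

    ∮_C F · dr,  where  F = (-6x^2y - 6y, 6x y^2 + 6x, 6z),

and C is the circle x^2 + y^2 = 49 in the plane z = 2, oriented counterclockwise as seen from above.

Let S be the flat disk x^2 + y^2 ≤ 49 in the plane z = 2, with upward unit normal n̂ = ẑ. By Stokes' theorem,

    ∮_C F · dr = ∬_S (∇ × F) · n̂ dS = ∬_D (curl F)_z dA,

where D is the disk x^2 + y^2 ≤ 49.

Compute the curl of F = (-6x^2y - 6y, 6x y^2 + 6x, 6z):
    (∇ × F)_x = ∂F_z/∂y - ∂F_y/∂z = 0,
    (∇ × F)_y = ∂F_x/∂z - ∂F_z/∂x = 0,
    (∇ × F)_z = ∂F_y/∂x - ∂F_x/∂y = 6x^2 + 6y^2 + 12.

On z = 2, (curl F)_z = 6x^2 + 6y^2 + 12.

Convert to polar (x = r cos θ, y = r sin θ, dA = r dr dθ); the integrand becomes 6r^2 + 12, so

    ∬_D (curl F)_z dA = ∫_0^{2π} ∫_0^{7} (6r^2 + 12) · r dr dθ.

Inner (r from 0 to 7): 7791/2.
Outer (θ from 0 to 2π): 7791π.

Therefore ∮_C F · dr = 7791π.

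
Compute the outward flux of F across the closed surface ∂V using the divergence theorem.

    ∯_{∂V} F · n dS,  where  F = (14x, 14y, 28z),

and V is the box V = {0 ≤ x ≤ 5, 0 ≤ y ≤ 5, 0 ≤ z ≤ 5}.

By the divergence theorem,

    ∯_{∂V} F · n dS = ∭_V (∇ · F) dV.

Compute the divergence:
    ∇ · F = ∂F_x/∂x + ∂F_y/∂y + ∂F_z/∂z = 14 + 14 + 28 = 56.

V is a rectangular box, so dV = dx dy dz with 0 ≤ x ≤ 5, 0 ≤ y ≤ 5, 0 ≤ z ≤ 5.

Integrate (56) over V as an iterated integral:

    ∭_V (∇·F) dV = ∫_0^{5} ∫_0^{5} ∫_0^{5} (56) dz dy dx.

Inner (z from 0 to 5): 280.
Middle (y from 0 to 5): 1400.
Outer (x from 0 to 5): 7000.

Therefore ∯_{∂V} F · n dS = 7000.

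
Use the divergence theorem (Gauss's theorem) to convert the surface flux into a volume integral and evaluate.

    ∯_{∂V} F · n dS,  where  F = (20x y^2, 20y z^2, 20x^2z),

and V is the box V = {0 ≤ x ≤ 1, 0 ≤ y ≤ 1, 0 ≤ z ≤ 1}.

By the divergence theorem,

    ∯_{∂V} F · n dS = ∭_V (∇ · F) dV.

Compute the divergence:
    ∇ · F = ∂F_x/∂x + ∂F_y/∂y + ∂F_z/∂z = 20y^2 + 20z^2 + 20x^2 = 20x^2 + 20y^2 + 20z^2.

V is a rectangular box, so dV = dx dy dz with 0 ≤ x ≤ 1, 0 ≤ y ≤ 1, 0 ≤ z ≤ 1.

Integrate (20x^2 + 20y^2 + 20z^2) over V as an iterated integral:

    ∭_V (∇·F) dV = ∫_0^{1} ∫_0^{1} ∫_0^{1} (20x^2 + 20y^2 + 20z^2) dz dy dx.

Inner (z from 0 to 1): 20x^2 + 20y^2 + 20/3.
Middle (y from 0 to 1): 20x^2 + 40/3.
Outer (x from 0 to 1): 20.

Therefore ∯_{∂V} F · n dS = 20.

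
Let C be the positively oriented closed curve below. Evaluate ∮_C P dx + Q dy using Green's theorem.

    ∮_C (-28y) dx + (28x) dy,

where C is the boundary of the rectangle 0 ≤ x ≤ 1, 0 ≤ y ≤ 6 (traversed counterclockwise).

Green's theorem converts the closed line integral into a double integral over the enclosed region D:

    ∮_C P dx + Q dy = ∬_D (∂Q/∂x - ∂P/∂y) dA.

Here P = -28y, Q = 28x, so

    ∂Q/∂x = 28,    ∂P/∂y = -28,
    ∂Q/∂x - ∂P/∂y = 56.

D is the region 0 ≤ x ≤ 1, 0 ≤ y ≤ 6. Evaluating the double integral:

    ∬_D (56) dA = ∫_0^{1} ∫_0^{6} (56) dy dx.

Inner (y from 0 to 6): 336.
Outer (x from 0 to 1): 336.

Therefore ∮_C P dx + Q dy = 336.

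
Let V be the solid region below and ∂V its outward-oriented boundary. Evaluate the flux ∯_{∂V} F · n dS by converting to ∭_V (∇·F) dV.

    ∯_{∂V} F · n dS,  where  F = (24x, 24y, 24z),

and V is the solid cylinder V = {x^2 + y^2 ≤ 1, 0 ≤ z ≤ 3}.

By the divergence theorem,

    ∯_{∂V} F · n dS = ∭_V (∇ · F) dV.

Compute the divergence:
    ∇ · F = ∂F_x/∂x + ∂F_y/∂y + ∂F_z/∂z = 24 + 24 + 24 = 72.

In cylindrical coordinates, x = r cos(θ), y = r sin(θ), z = z, dV = r dr dθ dz, with 0 ≤ r ≤ 1, 0 ≤ θ ≤ 2π, 0 ≤ z ≤ 3.

The integrand, after substitution and multiplying by the volume element, becomes (72) · r, so

    ∭_V (∇·F) dV = ∫_0^{2π} ∫_0^{1} ∫_0^{3} (72) · r dz dr dθ.

Inner (z from 0 to 3): 216r.
Middle (r from 0 to 1): 108.
Outer (θ from 0 to 2π): 216π.

Therefore ∯_{∂V} F · n dS = 216π.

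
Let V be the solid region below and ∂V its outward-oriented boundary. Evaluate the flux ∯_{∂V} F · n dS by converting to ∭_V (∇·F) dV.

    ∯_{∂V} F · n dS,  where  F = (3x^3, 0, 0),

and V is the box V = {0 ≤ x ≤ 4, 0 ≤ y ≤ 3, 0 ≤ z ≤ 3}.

By the divergence theorem,

    ∯_{∂V} F · n dS = ∭_V (∇ · F) dV.

Compute the divergence:
    ∇ · F = ∂F_x/∂x + ∂F_y/∂y + ∂F_z/∂z = 9x^2 + 0 + 0 = 9x^2.

V is a rectangular box, so dV = dx dy dz with 0 ≤ x ≤ 4, 0 ≤ y ≤ 3, 0 ≤ z ≤ 3.

Integrate (9x^2) over V as an iterated integral:

    ∭_V (∇·F) dV = ∫_0^{4} ∫_0^{3} ∫_0^{3} (9x^2) dz dy dx.

Inner (z from 0 to 3): 27x^2.
Middle (y from 0 to 3): 81x^2.
Outer (x from 0 to 4): 1728.

Therefore ∯_{∂V} F · n dS = 1728.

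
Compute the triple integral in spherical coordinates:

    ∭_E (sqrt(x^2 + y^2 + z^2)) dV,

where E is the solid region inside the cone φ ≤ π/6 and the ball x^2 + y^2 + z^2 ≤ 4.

In spherical coordinates, x = ρ sin(φ) cos(θ), y = ρ sin(φ) sin(θ), z = ρ cos(φ), and dV = ρ^2 sin(φ) dρ dφ dθ.

The integrand becomes ρ, so

    ∭_E (sqrt(x^2 + y^2 + z^2)) dV = ∫_{0}^{2π} ∫_{0}^{π/6} ∫_{0}^{2} (ρ) · ρ^2 sin(φ) dρ dφ dθ.

Inner (ρ): 4sin(φ).
Middle (φ): 4 - 2sqrt(3).
Outer (θ): 4π (2 - sqrt(3)).

Therefore the triple integral equals 4π (2 - sqrt(3)).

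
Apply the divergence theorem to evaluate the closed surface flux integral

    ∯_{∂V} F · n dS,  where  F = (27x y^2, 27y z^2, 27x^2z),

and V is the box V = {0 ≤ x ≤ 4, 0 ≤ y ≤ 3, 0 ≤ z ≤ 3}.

By the divergence theorem,

    ∯_{∂V} F · n dS = ∭_V (∇ · F) dV.

Compute the divergence:
    ∇ · F = ∂F_x/∂x + ∂F_y/∂y + ∂F_z/∂z = 27y^2 + 27z^2 + 27x^2 = 27x^2 + 27y^2 + 27z^2.

V is a rectangular box, so dV = dx dy dz with 0 ≤ x ≤ 4, 0 ≤ y ≤ 3, 0 ≤ z ≤ 3.

Integrate (27x^2 + 27y^2 + 27z^2) over V as an iterated integral:

    ∭_V (∇·F) dV = ∫_0^{4} ∫_0^{3} ∫_0^{3} (27x^2 + 27y^2 + 27z^2) dz dy dx.

Inner (z from 0 to 3): 81x^2 + 81y^2 + 243.
Middle (y from 0 to 3): 243x^2 + 1458.
Outer (x from 0 to 4): 11016.

Therefore ∯_{∂V} F · n dS = 11016.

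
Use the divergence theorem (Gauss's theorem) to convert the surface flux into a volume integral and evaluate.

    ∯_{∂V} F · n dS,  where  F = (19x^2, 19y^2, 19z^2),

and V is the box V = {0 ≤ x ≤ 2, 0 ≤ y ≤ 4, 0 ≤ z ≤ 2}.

By the divergence theorem,

    ∯_{∂V} F · n dS = ∭_V (∇ · F) dV.

Compute the divergence:
    ∇ · F = ∂F_x/∂x + ∂F_y/∂y + ∂F_z/∂z = 38x + 38y + 38z.

V is a rectangular box, so dV = dx dy dz with 0 ≤ x ≤ 2, 0 ≤ y ≤ 4, 0 ≤ z ≤ 2.

Integrate (38x + 38y + 38z) over V as an iterated integral:

    ∭_V (∇·F) dV = ∫_0^{2} ∫_0^{4} ∫_0^{2} (38x + 38y + 38z) dz dy dx.

Inner (z from 0 to 2): 76x + 76y + 76.
Middle (y from 0 to 4): 304x + 912.
Outer (x from 0 to 2): 2432.

Therefore ∯_{∂V} F · n dS = 2432.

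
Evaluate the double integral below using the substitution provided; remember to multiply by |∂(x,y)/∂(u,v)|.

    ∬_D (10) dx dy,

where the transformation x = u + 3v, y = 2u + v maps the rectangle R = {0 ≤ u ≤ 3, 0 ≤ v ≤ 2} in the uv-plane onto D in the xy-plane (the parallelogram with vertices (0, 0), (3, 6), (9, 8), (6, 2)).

Compute the Jacobian determinant of (x, y) with respect to (u, v):

    ∂(x,y)/∂(u,v) = | 1  3 | = (1)(1) - (3)(2) = -5.
                   | 2  1 |

Its absolute value is |J| = 5 (the area scaling factor).

Substituting x = u + 3v, y = 2u + v into the integrand,

    10 → 10,

so the integral becomes

    ∬_R (10) · |J| du dv = ∫_0^3 ∫_0^2 (50) dv du.

Inner (v): 100.
Outer (u): 300.

Therefore ∬_D (10) dx dy = 300.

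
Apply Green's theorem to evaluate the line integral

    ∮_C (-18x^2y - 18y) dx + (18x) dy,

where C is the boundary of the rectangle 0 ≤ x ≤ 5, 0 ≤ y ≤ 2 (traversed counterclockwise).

Green's theorem converts the closed line integral into a double integral over the enclosed region D:

    ∮_C P dx + Q dy = ∬_D (∂Q/∂x - ∂P/∂y) dA.

Here P = -18x^2y - 18y, Q = 18x, so

    ∂Q/∂x = 18,    ∂P/∂y = -18x^2 - 18,
    ∂Q/∂x - ∂P/∂y = 18x^2 + 36.

D is the region 0 ≤ x ≤ 5, 0 ≤ y ≤ 2. Evaluating the double integral:

    ∬_D (18x^2 + 36) dA = ∫_0^{5} ∫_0^{2} (18x^2 + 36) dy dx.

Inner (y from 0 to 2): 36x^2 + 72.
Outer (x from 0 to 5): 1860.

Therefore ∮_C P dx + Q dy = 1860.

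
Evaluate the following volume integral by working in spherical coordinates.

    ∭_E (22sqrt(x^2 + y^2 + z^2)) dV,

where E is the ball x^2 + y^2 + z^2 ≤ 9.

In spherical coordinates, x = ρ sin(φ) cos(θ), y = ρ sin(φ) sin(θ), z = ρ cos(φ), and dV = ρ^2 sin(φ) dρ dφ dθ.

The integrand becomes 22ρ, so

    ∭_E (22sqrt(x^2 + y^2 + z^2)) dV = ∫_{0}^{2π} ∫_{0}^{π} ∫_{0}^{3} (22ρ) · ρ^2 sin(φ) dρ dφ dθ.

Inner (ρ): 891sin(φ)/2.
Middle (φ): 891.
Outer (θ): 1782π.

Therefore the triple integral equals 1782π.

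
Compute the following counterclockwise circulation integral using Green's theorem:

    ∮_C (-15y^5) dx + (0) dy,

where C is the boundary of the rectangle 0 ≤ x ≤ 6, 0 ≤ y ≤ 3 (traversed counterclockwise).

Green's theorem converts the closed line integral into a double integral over the enclosed region D:

    ∮_C P dx + Q dy = ∬_D (∂Q/∂x - ∂P/∂y) dA.

Here P = -15y^5, Q = 0, so

    ∂Q/∂x = 0,    ∂P/∂y = -75y^4,
    ∂Q/∂x - ∂P/∂y = 75y^4.

D is the region 0 ≤ x ≤ 6, 0 ≤ y ≤ 3. Evaluating the double integral:

    ∬_D (75y^4) dA = ∫_0^{6} ∫_0^{3} (75y^4) dy dx.

Inner (y from 0 to 3): 3645.
Outer (x from 0 to 6): 21870.

Therefore ∮_C P dx + Q dy = 21870.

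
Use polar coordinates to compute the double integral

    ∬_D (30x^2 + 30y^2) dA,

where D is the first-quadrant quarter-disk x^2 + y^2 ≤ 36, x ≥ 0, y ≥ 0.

The region D is 0 ≤ r ≤ 6, 0 ≤ θ ≤ π/2 in polar coordinates, where x = r cos(θ), y = r sin(θ), and dA = r dr dθ.

Under the substitution, the integrand becomes 30r^2, so

    ∬_D (30x^2 + 30y^2) dA = ∫_{0}^{π/2} ∫_{0}^{6} (30r^2) · r dr dθ.

Inner integral (in r): ∫_{0}^{6} (30r^2) · r dr = 9720.

Outer integral (in θ): ∫_{0}^{π/2} (9720) dθ = 4860π.

Therefore ∬_D (30x^2 + 30y^2) dA = 4860π.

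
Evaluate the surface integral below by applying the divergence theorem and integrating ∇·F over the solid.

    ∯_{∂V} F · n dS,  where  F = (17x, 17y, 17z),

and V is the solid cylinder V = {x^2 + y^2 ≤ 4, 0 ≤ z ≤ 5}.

By the divergence theorem,

    ∯_{∂V} F · n dS = ∭_V (∇ · F) dV.

Compute the divergence:
    ∇ · F = ∂F_x/∂x + ∂F_y/∂y + ∂F_z/∂z = 17 + 17 + 17 = 51.

In cylindrical coordinates, x = r cos(θ), y = r sin(θ), z = z, dV = r dr dθ dz, with 0 ≤ r ≤ 2, 0 ≤ θ ≤ 2π, 0 ≤ z ≤ 5.

The integrand, after substitution and multiplying by the volume element, becomes (51) · r, so

    ∭_V (∇·F) dV = ∫_0^{2π} ∫_0^{2} ∫_0^{5} (51) · r dz dr dθ.

Inner (z from 0 to 5): 255r.
Middle (r from 0 to 2): 510.
Outer (θ from 0 to 2π): 1020π.

Therefore ∯_{∂V} F · n dS = 1020π.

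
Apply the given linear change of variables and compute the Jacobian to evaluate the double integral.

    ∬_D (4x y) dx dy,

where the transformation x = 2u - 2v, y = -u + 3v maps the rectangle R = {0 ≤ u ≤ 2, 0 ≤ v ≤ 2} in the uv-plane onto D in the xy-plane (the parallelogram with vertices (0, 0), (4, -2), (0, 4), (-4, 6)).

Compute the Jacobian determinant of (x, y) with respect to (u, v):

    ∂(x,y)/∂(u,v) = | 2  -2 | = (2)(3) - (-2)(-1) = 4.
                   | -1  3 |

Its absolute value is |J| = 4 (the area scaling factor).

Substituting x = 2u - 2v, y = -u + 3v into the integrand,

    4x y → -8u^2 + 32u v - 24v^2,

so the integral becomes

    ∬_R (-8u^2 + 32u v - 24v^2) · |J| du dv = ∫_0^2 ∫_0^2 (-32u^2 + 128u v - 96v^2) dv du.

Inner (v): -64u^2 + 256u - 256.
Outer (u): -512/3.

Therefore ∬_D (4x y) dx dy = -512/3.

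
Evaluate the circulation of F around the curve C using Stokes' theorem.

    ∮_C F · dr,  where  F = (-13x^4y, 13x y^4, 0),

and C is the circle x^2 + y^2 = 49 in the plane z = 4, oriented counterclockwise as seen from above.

Let S be the flat disk x^2 + y^2 ≤ 49 in the plane z = 4, with upward unit normal n̂ = ẑ. By Stokes' theorem,

    ∮_C F · dr = ∬_S (∇ × F) · n̂ dS = ∬_D (curl F)_z dA,

where D is the disk x^2 + y^2 ≤ 49.

Compute the curl of F = (-13x^4y, 13x y^4, 0):
    (∇ × F)_x = ∂F_z/∂y - ∂F_y/∂z = 0,
    (∇ × F)_y = ∂F_x/∂z - ∂F_z/∂x = 0,
    (∇ × F)_z = ∂F_y/∂x - ∂F_x/∂y = 13x^4 + 13y^4.

On z = 4, (curl F)_z = 13x^4 + 13y^4.

Convert to polar (x = r cos θ, y = r sin θ, dA = r dr dθ); the integrand becomes 13r^4(sin(θ)^4 + cos(θ)^4), so

    ∬_D (curl F)_z dA = ∫_0^{2π} ∫_0^{7} (13r^4(sin(θ)^4 + cos(θ)^4)) · r dr dθ.

Inner (r from 0 to 7): 1529437sin(θ)^4/6 + 1529437cos(θ)^4/6.
Outer (θ from 0 to 2π): 1529437π/4.

Therefore ∮_C F · dr = 1529437π/4.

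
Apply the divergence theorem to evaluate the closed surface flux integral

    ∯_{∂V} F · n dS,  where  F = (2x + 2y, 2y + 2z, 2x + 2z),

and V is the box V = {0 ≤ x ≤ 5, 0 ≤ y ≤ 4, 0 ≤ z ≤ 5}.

By the divergence theorem,

    ∯_{∂V} F · n dS = ∭_V (∇ · F) dV.

Compute the divergence:
    ∇ · F = ∂F_x/∂x + ∂F_y/∂y + ∂F_z/∂z = 2 + 2 + 2 = 6.

V is a rectangular box, so dV = dx dy dz with 0 ≤ x ≤ 5, 0 ≤ y ≤ 4, 0 ≤ z ≤ 5.

Integrate (6) over V as an iterated integral:

    ∭_V (∇·F) dV = ∫_0^{5} ∫_0^{4} ∫_0^{5} (6) dz dy dx.

Inner (z from 0 to 5): 30.
Middle (y from 0 to 4): 120.
Outer (x from 0 to 5): 600.

Therefore ∯_{∂V} F · n dS = 600.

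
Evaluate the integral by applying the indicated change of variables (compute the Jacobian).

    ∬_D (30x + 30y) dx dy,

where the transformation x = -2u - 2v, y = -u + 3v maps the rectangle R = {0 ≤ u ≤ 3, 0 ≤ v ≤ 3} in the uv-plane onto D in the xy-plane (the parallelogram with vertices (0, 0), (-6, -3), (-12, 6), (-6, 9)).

Compute the Jacobian determinant of (x, y) with respect to (u, v):

    ∂(x,y)/∂(u,v) = | -2  -2 | = (-2)(3) - (-2)(-1) = -8.
                   | -1  3 |

Its absolute value is |J| = 8 (the area scaling factor).

Substituting x = -2u - 2v, y = -u + 3v into the integrand,

    30x + 30y → -90u + 30v,

so the integral becomes

    ∬_R (-90u + 30v) · |J| du dv = ∫_0^3 ∫_0^3 (-720u + 240v) dv du.

Inner (v): 1080 - 2160u.
Outer (u): -6480.

Therefore ∬_D (30x + 30y) dx dy = -6480.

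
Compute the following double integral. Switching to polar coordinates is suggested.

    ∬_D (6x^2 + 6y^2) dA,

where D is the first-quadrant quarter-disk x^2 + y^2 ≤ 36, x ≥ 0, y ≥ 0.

The region D is 0 ≤ r ≤ 6, 0 ≤ θ ≤ π/2 in polar coordinates, where x = r cos(θ), y = r sin(θ), and dA = r dr dθ.

Under the substitution, the integrand becomes 6r^2, so

    ∬_D (6x^2 + 6y^2) dA = ∫_{0}^{π/2} ∫_{0}^{6} (6r^2) · r dr dθ.

Inner integral (in r): ∫_{0}^{6} (6r^2) · r dr = 1944.

Outer integral (in θ): ∫_{0}^{π/2} (1944) dθ = 972π.

Therefore ∬_D (6x^2 + 6y^2) dA = 972π.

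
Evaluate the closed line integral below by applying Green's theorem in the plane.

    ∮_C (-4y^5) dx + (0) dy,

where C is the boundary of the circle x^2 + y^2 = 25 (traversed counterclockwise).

Green's theorem converts the closed line integral into a double integral over the enclosed region D:

    ∮_C P dx + Q dy = ∬_D (∂Q/∂x - ∂P/∂y) dA.

Here P = -4y^5, Q = 0, so

    ∂Q/∂x = 0,    ∂P/∂y = -20y^4,
    ∂Q/∂x - ∂P/∂y = 20y^4.

D is the region x^2 + y^2 ≤ 25. Evaluating the double integral:

In polar coordinates (x = r cos θ, y = r sin θ, dA = r dr dθ) the integrand becomes 20r^4sin(θ)^4, so

    ∬_D (20y^4) dA = ∫_0^{2π} ∫_0^{5} (20r^4sin(θ)^4) · r dr dθ.

Inner (r from 0 to 5): 156250sin(θ)^4/3.
Outer (θ from 0 to 2π): 78125π/2.

Therefore ∮_C P dx + Q dy = 78125π/2.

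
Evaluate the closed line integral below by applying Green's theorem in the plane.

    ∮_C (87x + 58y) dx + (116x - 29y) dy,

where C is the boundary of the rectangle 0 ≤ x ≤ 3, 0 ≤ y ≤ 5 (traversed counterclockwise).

Green's theorem converts the closed line integral into a double integral over the enclosed region D:

    ∮_C P dx + Q dy = ∬_D (∂Q/∂x - ∂P/∂y) dA.

Here P = 87x + 58y, Q = 116x - 29y, so

    ∂Q/∂x = 116,    ∂P/∂y = 58,
    ∂Q/∂x - ∂P/∂y = 58.

D is the region 0 ≤ x ≤ 3, 0 ≤ y ≤ 5. Evaluating the double integral:

    ∬_D (58) dA = ∫_0^{3} ∫_0^{5} (58) dy dx.

Inner (y from 0 to 5): 290.
Outer (x from 0 to 3): 870.

Therefore ∮_C P dx + Q dy = 870.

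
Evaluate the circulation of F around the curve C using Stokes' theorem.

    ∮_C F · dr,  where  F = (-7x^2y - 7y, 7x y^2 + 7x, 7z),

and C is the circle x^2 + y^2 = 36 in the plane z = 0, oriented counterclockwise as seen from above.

Let S be the flat disk x^2 + y^2 ≤ 36 in the plane z = 0, with upward unit normal n̂ = ẑ. By Stokes' theorem,

    ∮_C F · dr = ∬_S (∇ × F) · n̂ dS = ∬_D (curl F)_z dA,

where D is the disk x^2 + y^2 ≤ 36.

Compute the curl of F = (-7x^2y - 7y, 7x y^2 + 7x, 7z):
    (∇ × F)_x = ∂F_z/∂y - ∂F_y/∂z = 0,
    (∇ × F)_y = ∂F_x/∂z - ∂F_z/∂x = 0,
    (∇ × F)_z = ∂F_y/∂x - ∂F_x/∂y = 7x^2 + 7y^2 + 14.

On z = 0, (curl F)_z = 7x^2 + 7y^2 + 14.

Convert to polar (x = r cos θ, y = r sin θ, dA = r dr dθ); the integrand becomes 7r^2 + 14, so

    ∬_D (curl F)_z dA = ∫_0^{2π} ∫_0^{6} (7r^2 + 14) · r dr dθ.

Inner (r from 0 to 6): 2520.
Outer (θ from 0 to 2π): 5040π.

Therefore ∮_C F · dr = 5040π.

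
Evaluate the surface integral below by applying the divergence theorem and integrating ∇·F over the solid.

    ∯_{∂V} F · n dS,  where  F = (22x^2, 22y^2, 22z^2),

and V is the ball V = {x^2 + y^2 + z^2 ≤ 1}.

By the divergence theorem,

    ∯_{∂V} F · n dS = ∭_V (∇ · F) dV.

Compute the divergence:
    ∇ · F = ∂F_x/∂x + ∂F_y/∂y + ∂F_z/∂z = 44x + 44y + 44z.

In spherical coordinates, x = ρ sin(φ) cos(θ), y = ρ sin(φ) sin(θ), z = ρ cos(φ), dV = ρ^2 sin(φ) dρ dφ dθ, with 0 ≤ ρ ≤ 1, 0 ≤ φ ≤ π, 0 ≤ θ ≤ 2π.

The integrand, after substitution and multiplying by the volume element, becomes (44ρ (sqrt(2)sin(φ)sin(θ + π/4) + cos(φ))) · ρ^2 sin(φ), so

    ∭_V (∇·F) dV = ∫_0^{2π} ∫_0^{π} ∫_0^{1} (44ρ (sqrt(2)sin(φ)sin(θ + π/4) + cos(φ))) · ρ^2 sin(φ) dρ dφ dθ.

Inner (ρ from 0 to 1): 11(sqrt(2)sin(φ)sin(θ + π/4) + cos(φ))sin(φ).
Middle (φ from 0 to π): 11sqrt(2)π sin(θ + π/4)/2.
Outer (θ from 0 to 2π): 0.

Therefore ∯_{∂V} F · n dS = 0.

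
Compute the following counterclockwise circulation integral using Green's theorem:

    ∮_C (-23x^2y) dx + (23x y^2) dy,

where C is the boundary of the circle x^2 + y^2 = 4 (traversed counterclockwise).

Green's theorem converts the closed line integral into a double integral over the enclosed region D:

    ∮_C P dx + Q dy = ∬_D (∂Q/∂x - ∂P/∂y) dA.

Here P = -23x^2y, Q = 23x y^2, so

    ∂Q/∂x = 23y^2,    ∂P/∂y = -23x^2,
    ∂Q/∂x - ∂P/∂y = 23x^2 + 23y^2.

D is the region x^2 + y^2 ≤ 4. Evaluating the double integral:

In polar coordinates (x = r cos θ, y = r sin θ, dA = r dr dθ) the integrand becomes 23r^2, so

    ∬_D (23x^2 + 23y^2) dA = ∫_0^{2π} ∫_0^{2} (23r^2) · r dr dθ.

Inner (r from 0 to 2): 92.
Outer (θ from 0 to 2π): 184π.

Therefore ∮_C P dx + Q dy = 184π.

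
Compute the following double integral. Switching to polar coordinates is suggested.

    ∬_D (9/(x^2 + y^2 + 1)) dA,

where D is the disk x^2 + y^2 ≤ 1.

The region D is 0 ≤ r ≤ 1, 0 ≤ θ ≤ 2π in polar coordinates, where x = r cos(θ), y = r sin(θ), and dA = r dr dθ.

Under the substitution, the integrand becomes 9/(r^2 + 1), so

    ∬_D (9/(x^2 + y^2 + 1)) dA = ∫_{0}^{2π} ∫_{0}^{1} (9/(r^2 + 1)) · r dr dθ.

Inner integral (in r): ∫_{0}^{1} (9/(r^2 + 1)) · r dr = 9log(2)/2.

Outer integral (in θ): ∫_{0}^{2π} (9log(2)/2) dθ = 9π log(2).

Therefore ∬_D (9/(x^2 + y^2 + 1)) dA = 9π log(2).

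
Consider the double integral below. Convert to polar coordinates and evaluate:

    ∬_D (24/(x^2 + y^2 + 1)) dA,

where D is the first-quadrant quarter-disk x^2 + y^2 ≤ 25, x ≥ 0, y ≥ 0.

The region D is 0 ≤ r ≤ 5, 0 ≤ θ ≤ π/2 in polar coordinates, where x = r cos(θ), y = r sin(θ), and dA = r dr dθ.

Under the substitution, the integrand becomes 24/(r^2 + 1), so

    ∬_D (24/(x^2 + y^2 + 1)) dA = ∫_{0}^{π/2} ∫_{0}^{5} (24/(r^2 + 1)) · r dr dθ.

Inner integral (in r): ∫_{0}^{5} (24/(r^2 + 1)) · r dr = log(95428956661682176).

Outer integral (in θ): ∫_{0}^{π/2} (log(95428956661682176)) dθ = 6π log(26).

Therefore ∬_D (24/(x^2 + y^2 + 1)) dA = 6π log(26).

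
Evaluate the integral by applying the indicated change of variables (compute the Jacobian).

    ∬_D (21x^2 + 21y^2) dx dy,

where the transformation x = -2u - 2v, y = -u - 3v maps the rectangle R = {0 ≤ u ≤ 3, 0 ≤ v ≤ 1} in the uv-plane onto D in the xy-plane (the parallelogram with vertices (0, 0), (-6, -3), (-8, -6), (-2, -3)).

Compute the Jacobian determinant of (x, y) with respect to (u, v):

    ∂(x,y)/∂(u,v) = | -2  -2 | = (-2)(-3) - (-2)(-1) = 4.
                   | -1  -3 |

Its absolute value is |J| = 4 (the area scaling factor).

Substituting x = -2u - 2v, y = -u - 3v into the integrand,

    21x^2 + 21y^2 → 105u^2 + 294u v + 273v^2,

so the integral becomes

    ∬_R (105u^2 + 294u v + 273v^2) · |J| du dv = ∫_0^3 ∫_0^1 (420u^2 + 1176u v + 1092v^2) dv du.

Inner (v): 420u^2 + 588u + 364.
Outer (u): 7518.

Therefore ∬_D (21x^2 + 21y^2) dx dy = 7518.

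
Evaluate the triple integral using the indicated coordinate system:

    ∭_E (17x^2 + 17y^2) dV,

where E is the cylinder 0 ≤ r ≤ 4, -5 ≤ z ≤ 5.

In cylindrical coordinates, x = r cos(θ), y = r sin(θ), z = z, and dV = r dr dθ dz.

The integrand becomes 17r^2, so

    ∭_E (17x^2 + 17y^2) dV = ∫_{0}^{2π} ∫_{0}^{4} ∫_{-5}^{5} (17r^2) · r dz dr dθ.

Inner (z): 170r^3.
Middle (r from 0 to 4): 10880.
Outer (θ): 21760π.

Therefore the triple integral equals 21760π.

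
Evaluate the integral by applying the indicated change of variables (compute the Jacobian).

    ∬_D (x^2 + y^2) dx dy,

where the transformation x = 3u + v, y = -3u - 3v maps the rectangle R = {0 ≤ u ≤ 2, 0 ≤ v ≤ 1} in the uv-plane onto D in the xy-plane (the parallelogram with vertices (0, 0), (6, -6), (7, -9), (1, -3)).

Compute the Jacobian determinant of (x, y) with respect to (u, v):

    ∂(x,y)/∂(u,v) = | 3  1 | = (3)(-3) - (1)(-3) = -6.
                   | -3  -3 |

Its absolute value is |J| = 6 (the area scaling factor).

Substituting x = 3u + v, y = -3u - 3v into the integrand,

    x^2 + y^2 → 18u^2 + 24u v + 10v^2,

so the integral becomes

    ∬_R (18u^2 + 24u v + 10v^2) · |J| du dv = ∫_0^2 ∫_0^1 (108u^2 + 144u v + 60v^2) dv du.

Inner (v): 108u^2 + 72u + 20.
Outer (u): 472.

Therefore ∬_D (x^2 + y^2) dx dy = 472.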